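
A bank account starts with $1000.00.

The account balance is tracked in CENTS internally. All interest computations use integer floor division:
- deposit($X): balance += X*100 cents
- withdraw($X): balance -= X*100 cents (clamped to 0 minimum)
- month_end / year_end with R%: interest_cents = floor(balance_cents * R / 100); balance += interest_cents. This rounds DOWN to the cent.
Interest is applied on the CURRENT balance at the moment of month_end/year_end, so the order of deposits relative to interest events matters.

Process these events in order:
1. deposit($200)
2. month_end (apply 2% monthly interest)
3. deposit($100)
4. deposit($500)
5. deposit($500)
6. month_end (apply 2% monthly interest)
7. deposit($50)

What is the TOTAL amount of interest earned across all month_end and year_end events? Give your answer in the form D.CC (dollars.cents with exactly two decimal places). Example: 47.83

After 1 (deposit($200)): balance=$1200.00 total_interest=$0.00
After 2 (month_end (apply 2% monthly interest)): balance=$1224.00 total_interest=$24.00
After 3 (deposit($100)): balance=$1324.00 total_interest=$24.00
After 4 (deposit($500)): balance=$1824.00 total_interest=$24.00
After 5 (deposit($500)): balance=$2324.00 total_interest=$24.00
After 6 (month_end (apply 2% monthly interest)): balance=$2370.48 total_interest=$70.48
After 7 (deposit($50)): balance=$2420.48 total_interest=$70.48

Answer: 70.48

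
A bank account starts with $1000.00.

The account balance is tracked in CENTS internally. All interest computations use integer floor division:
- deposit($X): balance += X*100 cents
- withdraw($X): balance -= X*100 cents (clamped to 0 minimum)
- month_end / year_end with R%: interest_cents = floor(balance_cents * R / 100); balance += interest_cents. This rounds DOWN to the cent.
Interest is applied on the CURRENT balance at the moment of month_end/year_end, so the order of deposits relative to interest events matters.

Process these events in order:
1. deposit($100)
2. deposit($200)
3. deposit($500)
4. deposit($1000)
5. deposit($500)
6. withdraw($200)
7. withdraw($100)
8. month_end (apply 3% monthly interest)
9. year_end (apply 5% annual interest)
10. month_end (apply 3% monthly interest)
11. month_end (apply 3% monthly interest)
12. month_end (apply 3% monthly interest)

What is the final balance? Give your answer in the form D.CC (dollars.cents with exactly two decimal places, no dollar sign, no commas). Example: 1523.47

After 1 (deposit($100)): balance=$1100.00 total_interest=$0.00
After 2 (deposit($200)): balance=$1300.00 total_interest=$0.00
After 3 (deposit($500)): balance=$1800.00 total_interest=$0.00
After 4 (deposit($1000)): balance=$2800.00 total_interest=$0.00
After 5 (deposit($500)): balance=$3300.00 total_interest=$0.00
After 6 (withdraw($200)): balance=$3100.00 total_interest=$0.00
After 7 (withdraw($100)): balance=$3000.00 total_interest=$0.00
After 8 (month_end (apply 3% monthly interest)): balance=$3090.00 total_interest=$90.00
After 9 (year_end (apply 5% annual interest)): balance=$3244.50 total_interest=$244.50
After 10 (month_end (apply 3% monthly interest)): balance=$3341.83 total_interest=$341.83
After 11 (month_end (apply 3% monthly interest)): balance=$3442.08 total_interest=$442.08
After 12 (month_end (apply 3% monthly interest)): balance=$3545.34 total_interest=$545.34

Answer: 3545.34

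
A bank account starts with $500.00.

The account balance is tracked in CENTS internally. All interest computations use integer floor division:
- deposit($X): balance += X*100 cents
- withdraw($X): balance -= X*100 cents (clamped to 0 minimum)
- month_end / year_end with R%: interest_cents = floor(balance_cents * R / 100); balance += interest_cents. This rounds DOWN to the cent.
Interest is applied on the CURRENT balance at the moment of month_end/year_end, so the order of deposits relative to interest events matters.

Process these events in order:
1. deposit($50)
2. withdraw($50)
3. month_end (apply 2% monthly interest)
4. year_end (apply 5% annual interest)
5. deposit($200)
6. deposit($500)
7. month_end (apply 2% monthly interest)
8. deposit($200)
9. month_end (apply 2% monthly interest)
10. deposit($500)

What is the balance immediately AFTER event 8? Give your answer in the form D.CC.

Answer: 1460.21

Derivation:
After 1 (deposit($50)): balance=$550.00 total_interest=$0.00
After 2 (withdraw($50)): balance=$500.00 total_interest=$0.00
After 3 (month_end (apply 2% monthly interest)): balance=$510.00 total_interest=$10.00
After 4 (year_end (apply 5% annual interest)): balance=$535.50 total_interest=$35.50
After 5 (deposit($200)): balance=$735.50 total_interest=$35.50
After 6 (deposit($500)): balance=$1235.50 total_interest=$35.50
After 7 (month_end (apply 2% monthly interest)): balance=$1260.21 total_interest=$60.21
After 8 (deposit($200)): balance=$1460.21 total_interest=$60.21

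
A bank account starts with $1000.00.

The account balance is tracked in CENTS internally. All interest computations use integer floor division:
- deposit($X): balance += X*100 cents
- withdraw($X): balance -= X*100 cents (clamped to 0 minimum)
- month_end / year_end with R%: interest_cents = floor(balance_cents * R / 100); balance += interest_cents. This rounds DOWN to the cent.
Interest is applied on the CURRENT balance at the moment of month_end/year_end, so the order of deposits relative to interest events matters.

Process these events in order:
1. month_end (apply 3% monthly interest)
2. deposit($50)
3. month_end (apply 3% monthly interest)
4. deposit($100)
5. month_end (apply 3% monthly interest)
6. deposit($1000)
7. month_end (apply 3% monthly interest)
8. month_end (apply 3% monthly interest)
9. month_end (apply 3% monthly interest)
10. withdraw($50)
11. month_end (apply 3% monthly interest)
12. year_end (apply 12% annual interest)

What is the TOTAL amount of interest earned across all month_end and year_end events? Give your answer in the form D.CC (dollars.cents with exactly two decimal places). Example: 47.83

Answer: 677.02

Derivation:
After 1 (month_end (apply 3% monthly interest)): balance=$1030.00 total_interest=$30.00
After 2 (deposit($50)): balance=$1080.00 total_interest=$30.00
After 3 (month_end (apply 3% monthly interest)): balance=$1112.40 total_interest=$62.40
After 4 (deposit($100)): balance=$1212.40 total_interest=$62.40
After 5 (month_end (apply 3% monthly interest)): balance=$1248.77 total_interest=$98.77
After 6 (deposit($1000)): balance=$2248.77 total_interest=$98.77
After 7 (month_end (apply 3% monthly interest)): balance=$2316.23 total_interest=$166.23
After 8 (month_end (apply 3% monthly interest)): balance=$2385.71 total_interest=$235.71
After 9 (month_end (apply 3% monthly interest)): balance=$2457.28 total_interest=$307.28
After 10 (withdraw($50)): balance=$2407.28 total_interest=$307.28
After 11 (month_end (apply 3% monthly interest)): balance=$2479.49 total_interest=$379.49
After 12 (year_end (apply 12% annual interest)): balance=$2777.02 total_interest=$677.02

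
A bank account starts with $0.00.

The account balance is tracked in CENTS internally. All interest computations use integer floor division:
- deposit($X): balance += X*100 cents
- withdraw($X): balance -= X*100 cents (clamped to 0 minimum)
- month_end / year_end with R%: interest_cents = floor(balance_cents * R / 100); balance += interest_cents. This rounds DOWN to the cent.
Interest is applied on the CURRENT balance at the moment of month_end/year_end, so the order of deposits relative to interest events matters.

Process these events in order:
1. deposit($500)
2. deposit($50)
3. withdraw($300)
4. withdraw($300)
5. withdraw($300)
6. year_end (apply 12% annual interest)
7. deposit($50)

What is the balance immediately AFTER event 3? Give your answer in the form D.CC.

Answer: 250.00

Derivation:
After 1 (deposit($500)): balance=$500.00 total_interest=$0.00
After 2 (deposit($50)): balance=$550.00 total_interest=$0.00
After 3 (withdraw($300)): balance=$250.00 total_interest=$0.00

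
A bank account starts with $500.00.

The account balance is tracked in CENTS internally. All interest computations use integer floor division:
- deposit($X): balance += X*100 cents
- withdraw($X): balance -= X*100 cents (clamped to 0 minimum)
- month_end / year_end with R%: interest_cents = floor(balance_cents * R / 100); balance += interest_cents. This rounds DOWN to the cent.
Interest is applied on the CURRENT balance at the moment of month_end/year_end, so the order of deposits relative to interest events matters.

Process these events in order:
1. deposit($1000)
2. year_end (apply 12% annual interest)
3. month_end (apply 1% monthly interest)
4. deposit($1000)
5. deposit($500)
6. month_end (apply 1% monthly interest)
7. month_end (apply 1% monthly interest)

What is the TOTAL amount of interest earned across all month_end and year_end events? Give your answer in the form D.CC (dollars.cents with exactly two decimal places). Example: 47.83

Answer: 261.04

Derivation:
After 1 (deposit($1000)): balance=$1500.00 total_interest=$0.00
After 2 (year_end (apply 12% annual interest)): balance=$1680.00 total_interest=$180.00
After 3 (month_end (apply 1% monthly interest)): balance=$1696.80 total_interest=$196.80
After 4 (deposit($1000)): balance=$2696.80 total_interest=$196.80
After 5 (deposit($500)): balance=$3196.80 total_interest=$196.80
After 6 (month_end (apply 1% monthly interest)): balance=$3228.76 total_interest=$228.76
After 7 (month_end (apply 1% monthly interest)): balance=$3261.04 total_interest=$261.04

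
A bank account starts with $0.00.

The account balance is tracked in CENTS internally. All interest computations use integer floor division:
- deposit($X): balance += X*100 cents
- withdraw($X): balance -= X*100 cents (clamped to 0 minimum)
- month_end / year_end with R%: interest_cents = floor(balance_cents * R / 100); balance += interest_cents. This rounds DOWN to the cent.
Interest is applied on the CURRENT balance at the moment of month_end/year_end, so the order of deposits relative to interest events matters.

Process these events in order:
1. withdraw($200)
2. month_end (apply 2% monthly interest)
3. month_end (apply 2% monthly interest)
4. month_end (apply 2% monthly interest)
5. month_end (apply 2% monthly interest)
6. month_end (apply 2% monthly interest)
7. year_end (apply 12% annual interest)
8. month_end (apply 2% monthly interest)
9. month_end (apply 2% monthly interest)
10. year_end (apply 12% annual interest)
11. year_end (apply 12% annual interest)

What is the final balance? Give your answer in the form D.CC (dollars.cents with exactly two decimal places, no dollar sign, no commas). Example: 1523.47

Answer: 0.00

Derivation:
After 1 (withdraw($200)): balance=$0.00 total_interest=$0.00
After 2 (month_end (apply 2% monthly interest)): balance=$0.00 total_interest=$0.00
After 3 (month_end (apply 2% monthly interest)): balance=$0.00 total_interest=$0.00
After 4 (month_end (apply 2% monthly interest)): balance=$0.00 total_interest=$0.00
After 5 (month_end (apply 2% monthly interest)): balance=$0.00 total_interest=$0.00
After 6 (month_end (apply 2% monthly interest)): balance=$0.00 total_interest=$0.00
After 7 (year_end (apply 12% annual interest)): balance=$0.00 total_interest=$0.00
After 8 (month_end (apply 2% monthly interest)): balance=$0.00 total_interest=$0.00
After 9 (month_end (apply 2% monthly interest)): balance=$0.00 total_interest=$0.00
After 10 (year_end (apply 12% annual interest)): balance=$0.00 total_interest=$0.00
After 11 (year_end (apply 12% annual interest)): balance=$0.00 total_interest=$0.00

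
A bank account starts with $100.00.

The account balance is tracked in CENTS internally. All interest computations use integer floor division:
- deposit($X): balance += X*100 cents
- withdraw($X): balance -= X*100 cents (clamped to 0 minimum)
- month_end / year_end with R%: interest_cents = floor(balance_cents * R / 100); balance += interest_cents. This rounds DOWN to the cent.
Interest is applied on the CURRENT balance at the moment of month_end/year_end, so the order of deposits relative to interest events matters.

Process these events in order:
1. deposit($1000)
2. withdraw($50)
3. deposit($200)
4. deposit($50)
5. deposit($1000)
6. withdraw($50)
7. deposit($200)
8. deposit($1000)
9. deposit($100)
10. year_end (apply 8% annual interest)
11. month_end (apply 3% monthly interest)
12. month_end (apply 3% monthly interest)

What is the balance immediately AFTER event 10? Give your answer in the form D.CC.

Answer: 3834.00

Derivation:
After 1 (deposit($1000)): balance=$1100.00 total_interest=$0.00
After 2 (withdraw($50)): balance=$1050.00 total_interest=$0.00
After 3 (deposit($200)): balance=$1250.00 total_interest=$0.00
After 4 (deposit($50)): balance=$1300.00 total_interest=$0.00
After 5 (deposit($1000)): balance=$2300.00 total_interest=$0.00
After 6 (withdraw($50)): balance=$2250.00 total_interest=$0.00
After 7 (deposit($200)): balance=$2450.00 total_interest=$0.00
After 8 (deposit($1000)): balance=$3450.00 total_interest=$0.00
After 9 (deposit($100)): balance=$3550.00 total_interest=$0.00
After 10 (year_end (apply 8% annual interest)): balance=$3834.00 total_interest=$284.00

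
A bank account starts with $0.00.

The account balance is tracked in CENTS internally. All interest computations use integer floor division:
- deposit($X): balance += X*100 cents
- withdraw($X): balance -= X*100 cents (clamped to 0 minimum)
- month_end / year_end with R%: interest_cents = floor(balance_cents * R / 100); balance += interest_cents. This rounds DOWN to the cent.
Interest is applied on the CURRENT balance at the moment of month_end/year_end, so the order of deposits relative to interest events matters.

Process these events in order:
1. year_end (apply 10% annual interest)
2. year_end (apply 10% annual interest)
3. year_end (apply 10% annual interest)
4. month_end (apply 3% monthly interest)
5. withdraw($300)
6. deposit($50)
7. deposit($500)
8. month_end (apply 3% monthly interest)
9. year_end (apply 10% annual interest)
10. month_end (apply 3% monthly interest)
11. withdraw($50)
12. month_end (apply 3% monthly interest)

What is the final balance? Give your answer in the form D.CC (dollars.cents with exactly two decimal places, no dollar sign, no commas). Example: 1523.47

After 1 (year_end (apply 10% annual interest)): balance=$0.00 total_interest=$0.00
After 2 (year_end (apply 10% annual interest)): balance=$0.00 total_interest=$0.00
After 3 (year_end (apply 10% annual interest)): balance=$0.00 total_interest=$0.00
After 4 (month_end (apply 3% monthly interest)): balance=$0.00 total_interest=$0.00
After 5 (withdraw($300)): balance=$0.00 total_interest=$0.00
After 6 (deposit($50)): balance=$50.00 total_interest=$0.00
After 7 (deposit($500)): balance=$550.00 total_interest=$0.00
After 8 (month_end (apply 3% monthly interest)): balance=$566.50 total_interest=$16.50
After 9 (year_end (apply 10% annual interest)): balance=$623.15 total_interest=$73.15
After 10 (month_end (apply 3% monthly interest)): balance=$641.84 total_interest=$91.84
After 11 (withdraw($50)): balance=$591.84 total_interest=$91.84
After 12 (month_end (apply 3% monthly interest)): balance=$609.59 total_interest=$109.59

Answer: 609.59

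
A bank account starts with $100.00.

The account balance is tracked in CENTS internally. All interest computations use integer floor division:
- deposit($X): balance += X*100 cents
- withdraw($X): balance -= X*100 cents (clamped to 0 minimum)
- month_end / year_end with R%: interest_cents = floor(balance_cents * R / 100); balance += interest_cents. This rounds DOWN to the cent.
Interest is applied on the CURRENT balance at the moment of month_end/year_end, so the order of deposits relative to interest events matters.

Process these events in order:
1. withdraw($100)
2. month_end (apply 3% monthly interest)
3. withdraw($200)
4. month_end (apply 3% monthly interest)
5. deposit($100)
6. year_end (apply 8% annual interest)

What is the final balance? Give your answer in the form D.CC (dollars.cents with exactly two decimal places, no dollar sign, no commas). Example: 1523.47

After 1 (withdraw($100)): balance=$0.00 total_interest=$0.00
After 2 (month_end (apply 3% monthly interest)): balance=$0.00 total_interest=$0.00
After 3 (withdraw($200)): balance=$0.00 total_interest=$0.00
After 4 (month_end (apply 3% monthly interest)): balance=$0.00 total_interest=$0.00
After 5 (deposit($100)): balance=$100.00 total_interest=$0.00
After 6 (year_end (apply 8% annual interest)): balance=$108.00 total_interest=$8.00

Answer: 108.00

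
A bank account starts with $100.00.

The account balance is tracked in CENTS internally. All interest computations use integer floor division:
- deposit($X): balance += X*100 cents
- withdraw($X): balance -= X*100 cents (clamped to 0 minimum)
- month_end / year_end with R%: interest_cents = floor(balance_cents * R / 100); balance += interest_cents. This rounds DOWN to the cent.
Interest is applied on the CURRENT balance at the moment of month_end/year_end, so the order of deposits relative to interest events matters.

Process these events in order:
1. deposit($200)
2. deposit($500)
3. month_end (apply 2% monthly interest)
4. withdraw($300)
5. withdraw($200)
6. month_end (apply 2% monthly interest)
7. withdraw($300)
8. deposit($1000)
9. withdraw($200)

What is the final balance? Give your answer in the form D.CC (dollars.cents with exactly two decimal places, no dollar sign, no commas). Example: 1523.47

After 1 (deposit($200)): balance=$300.00 total_interest=$0.00
After 2 (deposit($500)): balance=$800.00 total_interest=$0.00
After 3 (month_end (apply 2% monthly interest)): balance=$816.00 total_interest=$16.00
After 4 (withdraw($300)): balance=$516.00 total_interest=$16.00
After 5 (withdraw($200)): balance=$316.00 total_interest=$16.00
After 6 (month_end (apply 2% monthly interest)): balance=$322.32 total_interest=$22.32
After 7 (withdraw($300)): balance=$22.32 total_interest=$22.32
After 8 (deposit($1000)): balance=$1022.32 total_interest=$22.32
After 9 (withdraw($200)): balance=$822.32 total_interest=$22.32

Answer: 822.32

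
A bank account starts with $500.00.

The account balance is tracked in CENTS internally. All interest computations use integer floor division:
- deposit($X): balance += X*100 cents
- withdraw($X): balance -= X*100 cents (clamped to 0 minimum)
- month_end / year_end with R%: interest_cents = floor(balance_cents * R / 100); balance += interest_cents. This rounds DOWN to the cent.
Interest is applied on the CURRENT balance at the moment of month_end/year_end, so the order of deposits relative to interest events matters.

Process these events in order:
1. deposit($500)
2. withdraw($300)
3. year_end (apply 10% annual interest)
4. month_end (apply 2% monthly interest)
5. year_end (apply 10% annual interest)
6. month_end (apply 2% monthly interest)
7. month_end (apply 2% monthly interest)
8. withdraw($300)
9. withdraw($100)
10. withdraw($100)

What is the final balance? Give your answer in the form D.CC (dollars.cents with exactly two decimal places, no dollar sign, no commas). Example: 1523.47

After 1 (deposit($500)): balance=$1000.00 total_interest=$0.00
After 2 (withdraw($300)): balance=$700.00 total_interest=$0.00
After 3 (year_end (apply 10% annual interest)): balance=$770.00 total_interest=$70.00
After 4 (month_end (apply 2% monthly interest)): balance=$785.40 total_interest=$85.40
After 5 (year_end (apply 10% annual interest)): balance=$863.94 total_interest=$163.94
After 6 (month_end (apply 2% monthly interest)): balance=$881.21 total_interest=$181.21
After 7 (month_end (apply 2% monthly interest)): balance=$898.83 total_interest=$198.83
After 8 (withdraw($300)): balance=$598.83 total_interest=$198.83
After 9 (withdraw($100)): balance=$498.83 total_interest=$198.83
After 10 (withdraw($100)): balance=$398.83 total_interest=$198.83

Answer: 398.83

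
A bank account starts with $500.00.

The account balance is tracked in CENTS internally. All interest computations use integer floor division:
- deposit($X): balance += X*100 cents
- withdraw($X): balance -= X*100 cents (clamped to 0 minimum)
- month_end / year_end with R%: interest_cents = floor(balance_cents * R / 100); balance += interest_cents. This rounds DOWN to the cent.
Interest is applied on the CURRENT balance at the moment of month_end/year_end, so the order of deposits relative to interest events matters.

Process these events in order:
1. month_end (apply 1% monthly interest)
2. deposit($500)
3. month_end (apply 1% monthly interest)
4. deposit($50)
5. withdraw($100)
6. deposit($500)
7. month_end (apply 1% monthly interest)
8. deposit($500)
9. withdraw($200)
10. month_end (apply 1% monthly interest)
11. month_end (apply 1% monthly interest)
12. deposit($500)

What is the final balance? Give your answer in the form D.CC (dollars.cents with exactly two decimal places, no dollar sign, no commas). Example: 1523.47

After 1 (month_end (apply 1% monthly interest)): balance=$505.00 total_interest=$5.00
After 2 (deposit($500)): balance=$1005.00 total_interest=$5.00
After 3 (month_end (apply 1% monthly interest)): balance=$1015.05 total_interest=$15.05
After 4 (deposit($50)): balance=$1065.05 total_interest=$15.05
After 5 (withdraw($100)): balance=$965.05 total_interest=$15.05
After 6 (deposit($500)): balance=$1465.05 total_interest=$15.05
After 7 (month_end (apply 1% monthly interest)): balance=$1479.70 total_interest=$29.70
After 8 (deposit($500)): balance=$1979.70 total_interest=$29.70
After 9 (withdraw($200)): balance=$1779.70 total_interest=$29.70
After 10 (month_end (apply 1% monthly interest)): balance=$1797.49 total_interest=$47.49
After 11 (month_end (apply 1% monthly interest)): balance=$1815.46 total_interest=$65.46
After 12 (deposit($500)): balance=$2315.46 total_interest=$65.46

Answer: 2315.46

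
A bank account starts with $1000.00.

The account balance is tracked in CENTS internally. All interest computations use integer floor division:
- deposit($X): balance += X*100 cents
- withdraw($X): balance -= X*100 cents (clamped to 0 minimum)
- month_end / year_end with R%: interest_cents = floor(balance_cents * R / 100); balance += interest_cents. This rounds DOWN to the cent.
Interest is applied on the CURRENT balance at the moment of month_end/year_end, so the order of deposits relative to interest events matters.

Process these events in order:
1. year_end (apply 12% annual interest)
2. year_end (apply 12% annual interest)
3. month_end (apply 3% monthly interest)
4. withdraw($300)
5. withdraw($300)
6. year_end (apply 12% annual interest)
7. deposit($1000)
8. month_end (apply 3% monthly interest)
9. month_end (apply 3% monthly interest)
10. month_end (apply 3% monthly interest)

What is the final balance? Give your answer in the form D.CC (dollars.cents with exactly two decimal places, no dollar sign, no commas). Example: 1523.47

After 1 (year_end (apply 12% annual interest)): balance=$1120.00 total_interest=$120.00
After 2 (year_end (apply 12% annual interest)): balance=$1254.40 total_interest=$254.40
After 3 (month_end (apply 3% monthly interest)): balance=$1292.03 total_interest=$292.03
After 4 (withdraw($300)): balance=$992.03 total_interest=$292.03
After 5 (withdraw($300)): balance=$692.03 total_interest=$292.03
After 6 (year_end (apply 12% annual interest)): balance=$775.07 total_interest=$375.07
After 7 (deposit($1000)): balance=$1775.07 total_interest=$375.07
After 8 (month_end (apply 3% monthly interest)): balance=$1828.32 total_interest=$428.32
After 9 (month_end (apply 3% monthly interest)): balance=$1883.16 total_interest=$483.16
After 10 (month_end (apply 3% monthly interest)): balance=$1939.65 total_interest=$539.65

Answer: 1939.65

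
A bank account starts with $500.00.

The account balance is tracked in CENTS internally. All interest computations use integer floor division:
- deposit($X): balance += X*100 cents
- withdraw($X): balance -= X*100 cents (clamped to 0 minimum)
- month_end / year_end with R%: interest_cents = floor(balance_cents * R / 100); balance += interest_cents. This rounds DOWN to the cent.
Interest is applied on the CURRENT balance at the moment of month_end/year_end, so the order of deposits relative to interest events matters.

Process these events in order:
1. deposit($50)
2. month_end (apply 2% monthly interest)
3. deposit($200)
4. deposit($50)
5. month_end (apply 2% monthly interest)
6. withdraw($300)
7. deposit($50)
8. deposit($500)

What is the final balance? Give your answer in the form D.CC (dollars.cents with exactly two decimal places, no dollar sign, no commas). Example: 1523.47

Answer: 1077.22

Derivation:
After 1 (deposit($50)): balance=$550.00 total_interest=$0.00
After 2 (month_end (apply 2% monthly interest)): balance=$561.00 total_interest=$11.00
After 3 (deposit($200)): balance=$761.00 total_interest=$11.00
After 4 (deposit($50)): balance=$811.00 total_interest=$11.00
After 5 (month_end (apply 2% monthly interest)): balance=$827.22 total_interest=$27.22
After 6 (withdraw($300)): balance=$527.22 total_interest=$27.22
After 7 (deposit($50)): balance=$577.22 total_interest=$27.22
After 8 (deposit($500)): balance=$1077.22 total_interest=$27.22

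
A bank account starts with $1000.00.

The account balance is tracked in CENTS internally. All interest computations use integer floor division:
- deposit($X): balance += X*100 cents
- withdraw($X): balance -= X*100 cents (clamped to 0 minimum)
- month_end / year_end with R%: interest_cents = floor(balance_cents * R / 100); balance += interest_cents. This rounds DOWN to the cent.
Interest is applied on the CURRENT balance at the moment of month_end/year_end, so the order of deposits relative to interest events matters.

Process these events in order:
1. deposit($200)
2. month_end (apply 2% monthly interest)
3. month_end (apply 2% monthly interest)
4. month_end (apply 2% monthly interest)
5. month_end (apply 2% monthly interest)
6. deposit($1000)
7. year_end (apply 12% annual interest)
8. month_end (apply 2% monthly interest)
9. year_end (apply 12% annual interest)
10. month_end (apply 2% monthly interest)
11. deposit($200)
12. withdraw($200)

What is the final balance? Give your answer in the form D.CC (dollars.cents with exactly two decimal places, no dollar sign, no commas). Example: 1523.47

After 1 (deposit($200)): balance=$1200.00 total_interest=$0.00
After 2 (month_end (apply 2% monthly interest)): balance=$1224.00 total_interest=$24.00
After 3 (month_end (apply 2% monthly interest)): balance=$1248.48 total_interest=$48.48
After 4 (month_end (apply 2% monthly interest)): balance=$1273.44 total_interest=$73.44
After 5 (month_end (apply 2% monthly interest)): balance=$1298.90 total_interest=$98.90
After 6 (deposit($1000)): balance=$2298.90 total_interest=$98.90
After 7 (year_end (apply 12% annual interest)): balance=$2574.76 total_interest=$374.76
After 8 (month_end (apply 2% monthly interest)): balance=$2626.25 total_interest=$426.25
After 9 (year_end (apply 12% annual interest)): balance=$2941.40 total_interest=$741.40
After 10 (month_end (apply 2% monthly interest)): balance=$3000.22 total_interest=$800.22
After 11 (deposit($200)): balance=$3200.22 total_interest=$800.22
After 12 (withdraw($200)): balance=$3000.22 total_interest=$800.22

Answer: 3000.22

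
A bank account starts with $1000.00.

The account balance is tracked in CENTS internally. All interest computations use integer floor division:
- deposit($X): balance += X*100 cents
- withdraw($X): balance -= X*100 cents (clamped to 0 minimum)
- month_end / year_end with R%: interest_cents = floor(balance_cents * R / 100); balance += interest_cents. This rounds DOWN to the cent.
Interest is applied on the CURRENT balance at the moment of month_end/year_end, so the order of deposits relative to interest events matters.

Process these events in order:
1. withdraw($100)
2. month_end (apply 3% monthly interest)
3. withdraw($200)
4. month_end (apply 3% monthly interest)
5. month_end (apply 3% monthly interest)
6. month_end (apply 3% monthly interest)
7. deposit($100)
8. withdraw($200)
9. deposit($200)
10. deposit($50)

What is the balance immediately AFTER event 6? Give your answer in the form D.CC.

After 1 (withdraw($100)): balance=$900.00 total_interest=$0.00
After 2 (month_end (apply 3% monthly interest)): balance=$927.00 total_interest=$27.00
After 3 (withdraw($200)): balance=$727.00 total_interest=$27.00
After 4 (month_end (apply 3% monthly interest)): balance=$748.81 total_interest=$48.81
After 5 (month_end (apply 3% monthly interest)): balance=$771.27 total_interest=$71.27
After 6 (month_end (apply 3% monthly interest)): balance=$794.40 total_interest=$94.40

Answer: 794.40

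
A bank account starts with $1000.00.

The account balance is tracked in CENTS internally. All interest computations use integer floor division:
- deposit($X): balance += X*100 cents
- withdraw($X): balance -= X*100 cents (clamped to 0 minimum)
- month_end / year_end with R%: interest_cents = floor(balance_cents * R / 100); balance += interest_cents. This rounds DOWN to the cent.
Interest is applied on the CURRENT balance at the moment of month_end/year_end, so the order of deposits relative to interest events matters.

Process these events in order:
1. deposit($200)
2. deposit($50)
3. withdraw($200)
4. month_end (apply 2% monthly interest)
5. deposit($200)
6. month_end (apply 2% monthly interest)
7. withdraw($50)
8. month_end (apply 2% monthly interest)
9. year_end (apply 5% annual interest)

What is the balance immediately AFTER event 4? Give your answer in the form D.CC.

After 1 (deposit($200)): balance=$1200.00 total_interest=$0.00
After 2 (deposit($50)): balance=$1250.00 total_interest=$0.00
After 3 (withdraw($200)): balance=$1050.00 total_interest=$0.00
After 4 (month_end (apply 2% monthly interest)): balance=$1071.00 total_interest=$21.00

Answer: 1071.00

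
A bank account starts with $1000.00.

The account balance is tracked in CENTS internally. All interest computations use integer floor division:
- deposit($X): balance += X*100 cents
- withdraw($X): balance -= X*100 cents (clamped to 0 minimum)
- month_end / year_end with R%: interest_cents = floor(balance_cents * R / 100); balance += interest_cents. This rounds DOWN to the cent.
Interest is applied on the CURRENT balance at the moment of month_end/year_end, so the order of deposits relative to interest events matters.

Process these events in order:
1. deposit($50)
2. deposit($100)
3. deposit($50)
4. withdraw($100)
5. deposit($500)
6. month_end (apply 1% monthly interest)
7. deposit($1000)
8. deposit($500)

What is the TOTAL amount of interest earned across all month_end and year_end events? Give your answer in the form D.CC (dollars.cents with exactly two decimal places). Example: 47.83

After 1 (deposit($50)): balance=$1050.00 total_interest=$0.00
After 2 (deposit($100)): balance=$1150.00 total_interest=$0.00
After 3 (deposit($50)): balance=$1200.00 total_interest=$0.00
After 4 (withdraw($100)): balance=$1100.00 total_interest=$0.00
After 5 (deposit($500)): balance=$1600.00 total_interest=$0.00
After 6 (month_end (apply 1% monthly interest)): balance=$1616.00 total_interest=$16.00
After 7 (deposit($1000)): balance=$2616.00 total_interest=$16.00
After 8 (deposit($500)): balance=$3116.00 total_interest=$16.00

Answer: 16.00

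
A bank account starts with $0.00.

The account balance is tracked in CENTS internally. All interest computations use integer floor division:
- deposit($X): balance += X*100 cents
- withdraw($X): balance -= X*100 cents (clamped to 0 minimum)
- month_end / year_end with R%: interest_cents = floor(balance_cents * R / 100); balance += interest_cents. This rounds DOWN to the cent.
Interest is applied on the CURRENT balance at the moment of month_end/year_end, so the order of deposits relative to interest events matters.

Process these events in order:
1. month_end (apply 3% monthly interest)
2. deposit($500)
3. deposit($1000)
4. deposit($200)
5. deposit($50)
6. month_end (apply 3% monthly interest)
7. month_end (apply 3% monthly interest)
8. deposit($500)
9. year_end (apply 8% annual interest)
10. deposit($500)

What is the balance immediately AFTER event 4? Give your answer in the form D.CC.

After 1 (month_end (apply 3% monthly interest)): balance=$0.00 total_interest=$0.00
After 2 (deposit($500)): balance=$500.00 total_interest=$0.00
After 3 (deposit($1000)): balance=$1500.00 total_interest=$0.00
After 4 (deposit($200)): balance=$1700.00 total_interest=$0.00

Answer: 1700.00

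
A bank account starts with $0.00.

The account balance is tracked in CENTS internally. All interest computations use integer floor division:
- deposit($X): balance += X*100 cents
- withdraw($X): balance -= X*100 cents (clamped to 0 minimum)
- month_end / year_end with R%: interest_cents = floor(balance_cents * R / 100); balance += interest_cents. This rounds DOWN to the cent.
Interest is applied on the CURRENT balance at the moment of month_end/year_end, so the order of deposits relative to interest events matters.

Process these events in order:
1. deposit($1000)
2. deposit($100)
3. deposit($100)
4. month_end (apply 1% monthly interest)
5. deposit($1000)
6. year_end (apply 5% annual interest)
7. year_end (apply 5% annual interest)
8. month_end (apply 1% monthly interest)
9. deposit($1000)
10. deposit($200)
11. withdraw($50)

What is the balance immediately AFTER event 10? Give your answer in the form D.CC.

Answer: 3663.11

Derivation:
After 1 (deposit($1000)): balance=$1000.00 total_interest=$0.00
After 2 (deposit($100)): balance=$1100.00 total_interest=$0.00
After 3 (deposit($100)): balance=$1200.00 total_interest=$0.00
After 4 (month_end (apply 1% monthly interest)): balance=$1212.00 total_interest=$12.00
After 5 (deposit($1000)): balance=$2212.00 total_interest=$12.00
After 6 (year_end (apply 5% annual interest)): balance=$2322.60 total_interest=$122.60
After 7 (year_end (apply 5% annual interest)): balance=$2438.73 total_interest=$238.73
After 8 (month_end (apply 1% monthly interest)): balance=$2463.11 total_interest=$263.11
After 9 (deposit($1000)): balance=$3463.11 total_interest=$263.11
After 10 (deposit($200)): balance=$3663.11 total_interest=$263.11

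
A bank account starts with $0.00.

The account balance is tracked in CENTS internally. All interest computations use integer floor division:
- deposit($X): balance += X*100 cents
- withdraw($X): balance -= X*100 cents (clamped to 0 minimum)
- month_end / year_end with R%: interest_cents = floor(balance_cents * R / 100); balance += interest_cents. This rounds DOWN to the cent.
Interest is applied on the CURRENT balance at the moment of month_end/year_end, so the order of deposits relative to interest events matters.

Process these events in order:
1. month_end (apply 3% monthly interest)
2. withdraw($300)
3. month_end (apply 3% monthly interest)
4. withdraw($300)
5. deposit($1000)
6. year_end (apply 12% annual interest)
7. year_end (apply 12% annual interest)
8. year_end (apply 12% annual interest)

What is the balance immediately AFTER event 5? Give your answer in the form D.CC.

Answer: 1000.00

Derivation:
After 1 (month_end (apply 3% monthly interest)): balance=$0.00 total_interest=$0.00
After 2 (withdraw($300)): balance=$0.00 total_interest=$0.00
After 3 (month_end (apply 3% monthly interest)): balance=$0.00 total_interest=$0.00
After 4 (withdraw($300)): balance=$0.00 total_interest=$0.00
After 5 (deposit($1000)): balance=$1000.00 total_interest=$0.00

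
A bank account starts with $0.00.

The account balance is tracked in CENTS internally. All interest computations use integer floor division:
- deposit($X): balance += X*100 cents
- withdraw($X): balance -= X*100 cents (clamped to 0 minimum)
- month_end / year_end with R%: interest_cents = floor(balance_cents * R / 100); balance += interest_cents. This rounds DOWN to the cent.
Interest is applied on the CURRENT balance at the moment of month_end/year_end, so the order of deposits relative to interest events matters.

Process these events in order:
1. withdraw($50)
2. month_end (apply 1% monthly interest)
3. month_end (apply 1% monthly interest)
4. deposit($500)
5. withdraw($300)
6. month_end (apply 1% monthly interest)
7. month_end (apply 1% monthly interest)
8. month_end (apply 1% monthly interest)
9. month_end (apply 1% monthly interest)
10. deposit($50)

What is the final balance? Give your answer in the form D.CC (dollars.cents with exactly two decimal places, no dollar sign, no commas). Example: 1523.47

After 1 (withdraw($50)): balance=$0.00 total_interest=$0.00
After 2 (month_end (apply 1% monthly interest)): balance=$0.00 total_interest=$0.00
After 3 (month_end (apply 1% monthly interest)): balance=$0.00 total_interest=$0.00
After 4 (deposit($500)): balance=$500.00 total_interest=$0.00
After 5 (withdraw($300)): balance=$200.00 total_interest=$0.00
After 6 (month_end (apply 1% monthly interest)): balance=$202.00 total_interest=$2.00
After 7 (month_end (apply 1% monthly interest)): balance=$204.02 total_interest=$4.02
After 8 (month_end (apply 1% monthly interest)): balance=$206.06 total_interest=$6.06
After 9 (month_end (apply 1% monthly interest)): balance=$208.12 total_interest=$8.12
After 10 (deposit($50)): balance=$258.12 total_interest=$8.12

Answer: 258.12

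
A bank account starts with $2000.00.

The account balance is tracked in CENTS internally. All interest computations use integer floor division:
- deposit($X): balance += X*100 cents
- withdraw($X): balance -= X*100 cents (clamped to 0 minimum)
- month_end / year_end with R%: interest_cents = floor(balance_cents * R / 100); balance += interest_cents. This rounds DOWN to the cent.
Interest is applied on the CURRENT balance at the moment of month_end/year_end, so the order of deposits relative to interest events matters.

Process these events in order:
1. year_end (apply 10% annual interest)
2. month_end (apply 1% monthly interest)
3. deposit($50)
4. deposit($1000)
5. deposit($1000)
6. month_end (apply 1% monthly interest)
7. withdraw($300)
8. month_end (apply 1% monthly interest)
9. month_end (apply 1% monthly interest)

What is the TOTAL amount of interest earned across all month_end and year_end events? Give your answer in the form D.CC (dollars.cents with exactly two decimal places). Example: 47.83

After 1 (year_end (apply 10% annual interest)): balance=$2200.00 total_interest=$200.00
After 2 (month_end (apply 1% monthly interest)): balance=$2222.00 total_interest=$222.00
After 3 (deposit($50)): balance=$2272.00 total_interest=$222.00
After 4 (deposit($1000)): balance=$3272.00 total_interest=$222.00
After 5 (deposit($1000)): balance=$4272.00 total_interest=$222.00
After 6 (month_end (apply 1% monthly interest)): balance=$4314.72 total_interest=$264.72
After 7 (withdraw($300)): balance=$4014.72 total_interest=$264.72
After 8 (month_end (apply 1% monthly interest)): balance=$4054.86 total_interest=$304.86
After 9 (month_end (apply 1% monthly interest)): balance=$4095.40 total_interest=$345.40

Answer: 345.40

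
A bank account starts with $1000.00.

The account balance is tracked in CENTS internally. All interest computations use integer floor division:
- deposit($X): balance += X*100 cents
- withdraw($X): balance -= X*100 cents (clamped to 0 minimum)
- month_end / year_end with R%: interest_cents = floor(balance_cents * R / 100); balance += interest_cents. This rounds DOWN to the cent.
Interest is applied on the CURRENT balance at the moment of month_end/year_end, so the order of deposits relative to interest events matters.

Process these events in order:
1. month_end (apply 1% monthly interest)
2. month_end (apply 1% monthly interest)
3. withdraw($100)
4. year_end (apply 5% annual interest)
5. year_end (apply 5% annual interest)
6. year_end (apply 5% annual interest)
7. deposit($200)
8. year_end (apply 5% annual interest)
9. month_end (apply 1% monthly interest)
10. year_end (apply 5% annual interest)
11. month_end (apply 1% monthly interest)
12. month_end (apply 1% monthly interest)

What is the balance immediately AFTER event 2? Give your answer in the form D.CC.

After 1 (month_end (apply 1% monthly interest)): balance=$1010.00 total_interest=$10.00
After 2 (month_end (apply 1% monthly interest)): balance=$1020.10 total_interest=$20.10

Answer: 1020.10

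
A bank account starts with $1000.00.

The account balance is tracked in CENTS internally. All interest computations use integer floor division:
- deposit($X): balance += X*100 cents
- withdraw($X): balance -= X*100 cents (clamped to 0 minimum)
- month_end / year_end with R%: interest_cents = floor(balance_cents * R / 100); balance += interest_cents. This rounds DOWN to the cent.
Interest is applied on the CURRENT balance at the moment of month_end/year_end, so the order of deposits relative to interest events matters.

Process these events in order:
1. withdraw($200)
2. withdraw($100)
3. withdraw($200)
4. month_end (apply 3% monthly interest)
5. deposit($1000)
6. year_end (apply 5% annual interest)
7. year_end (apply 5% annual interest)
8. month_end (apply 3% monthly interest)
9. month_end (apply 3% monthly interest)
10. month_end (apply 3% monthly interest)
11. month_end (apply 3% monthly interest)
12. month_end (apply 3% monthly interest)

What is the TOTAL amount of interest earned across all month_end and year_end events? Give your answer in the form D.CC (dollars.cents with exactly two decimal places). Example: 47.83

Answer: 436.28

Derivation:
After 1 (withdraw($200)): balance=$800.00 total_interest=$0.00
After 2 (withdraw($100)): balance=$700.00 total_interest=$0.00
After 3 (withdraw($200)): balance=$500.00 total_interest=$0.00
After 4 (month_end (apply 3% monthly interest)): balance=$515.00 total_interest=$15.00
After 5 (deposit($1000)): balance=$1515.00 total_interest=$15.00
After 6 (year_end (apply 5% annual interest)): balance=$1590.75 total_interest=$90.75
After 7 (year_end (apply 5% annual interest)): balance=$1670.28 total_interest=$170.28
After 8 (month_end (apply 3% monthly interest)): balance=$1720.38 total_interest=$220.38
After 9 (month_end (apply 3% monthly interest)): balance=$1771.99 total_interest=$271.99
After 10 (month_end (apply 3% monthly interest)): balance=$1825.14 total_interest=$325.14
After 11 (month_end (apply 3% monthly interest)): balance=$1879.89 total_interest=$379.89
After 12 (month_end (apply 3% monthly interest)): balance=$1936.28 total_interest=$436.28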